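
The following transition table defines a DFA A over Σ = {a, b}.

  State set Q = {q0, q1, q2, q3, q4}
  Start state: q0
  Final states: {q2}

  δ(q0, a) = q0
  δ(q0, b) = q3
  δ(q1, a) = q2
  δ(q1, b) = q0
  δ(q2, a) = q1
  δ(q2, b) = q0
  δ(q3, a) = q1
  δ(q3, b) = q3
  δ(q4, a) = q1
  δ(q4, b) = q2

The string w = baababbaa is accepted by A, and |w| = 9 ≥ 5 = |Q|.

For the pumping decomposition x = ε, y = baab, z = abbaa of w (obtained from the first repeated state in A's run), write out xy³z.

baabbaabbaababbaa

xy^3z = ε·baab·baab·baab·abbaa = baabbaabbaababbaa.
Reading y = baab takes A from q0 back to q0, so after x·y·y·y the machine is still in q0, and z then leads to the accepting state q2. Hence baabbaabbaababbaa ∈ L(A).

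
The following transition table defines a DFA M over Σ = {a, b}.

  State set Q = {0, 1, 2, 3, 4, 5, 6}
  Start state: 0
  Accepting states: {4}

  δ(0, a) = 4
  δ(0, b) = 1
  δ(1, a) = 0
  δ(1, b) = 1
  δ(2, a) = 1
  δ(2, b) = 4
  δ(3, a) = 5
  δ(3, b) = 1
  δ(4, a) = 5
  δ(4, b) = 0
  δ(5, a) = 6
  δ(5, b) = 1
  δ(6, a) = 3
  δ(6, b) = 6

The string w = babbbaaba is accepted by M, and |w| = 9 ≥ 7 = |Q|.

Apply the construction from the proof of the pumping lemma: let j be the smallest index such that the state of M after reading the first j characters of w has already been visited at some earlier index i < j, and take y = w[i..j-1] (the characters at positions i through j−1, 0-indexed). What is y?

ba

Run of M on w = b a b b b a a b a:
  step 0: 0  (start)
  step 1: 1  (read b: 0→1)
  step 2: 0  (read a: 1→0)   ← first repeat (0 seen earlier)
  step 3: 1  (read b: 0→1)
  step 4: 1  (read b: 1→1)
  step 5: 1  (read b: 1→1)
  step 6: 0  (read a: 1→0)
  step 7: 4  (read a: 0→4)
  step 8: 0  (read b: 4→0)
  step 9: 4  (read a: 0→4)

So i = 0, j = 2, giving x = w[0:0] = ε, y = w[0:2] = ba, z = w[2:9] = bbbaaba.
Check: |xy| = 2 ≤ 7 and |y| = 2 ≥ 1. Reading y takes M from 0 back to 0, so every xyⁱz is accepted.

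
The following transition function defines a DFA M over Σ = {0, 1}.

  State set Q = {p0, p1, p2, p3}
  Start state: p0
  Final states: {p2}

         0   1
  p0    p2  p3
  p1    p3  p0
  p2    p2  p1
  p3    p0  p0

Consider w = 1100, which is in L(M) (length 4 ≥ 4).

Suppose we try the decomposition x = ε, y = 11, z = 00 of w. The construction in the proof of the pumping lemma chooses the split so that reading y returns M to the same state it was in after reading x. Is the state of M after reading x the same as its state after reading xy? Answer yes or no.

yes

State sequence: p0 -1-> p3 -1-> p0

After x (step 0): p0. After xy (step 2): p0.
They match, so y = 11 drives M around a cycle from p0 back to itself; pumping y any number of times keeps M in p0 before reading z, and xyⁱz ∈ L(M) for every i ≥ 0.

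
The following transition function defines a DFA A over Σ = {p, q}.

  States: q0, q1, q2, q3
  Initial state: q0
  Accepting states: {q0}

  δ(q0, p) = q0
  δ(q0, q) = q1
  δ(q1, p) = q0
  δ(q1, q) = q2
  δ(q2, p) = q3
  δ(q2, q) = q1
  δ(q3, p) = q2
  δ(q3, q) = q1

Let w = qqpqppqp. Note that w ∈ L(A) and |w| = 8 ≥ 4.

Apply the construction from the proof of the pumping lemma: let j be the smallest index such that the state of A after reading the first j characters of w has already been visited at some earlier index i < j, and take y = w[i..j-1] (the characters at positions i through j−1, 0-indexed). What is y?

qpq

Run of A on w = q q p q p p q p:
  step 0: q0  (start)
  step 1: q1  (read q: q0→q1)
  step 2: q2  (read q: q1→q2)
  step 3: q3  (read p: q2→q3)
  step 4: q1  (read q: q3→q1)   ← first repeat (q1 seen earlier)
  step 5: q0  (read p: q1→q0)
  step 6: q0  (read p: q0→q0)
  step 7: q1  (read q: q0→q1)
  step 8: q0  (read p: q1→q0)

So i = 1, j = 4, giving x = w[0:1] = q, y = w[1:4] = qpq, z = w[4:8] = ppqp.
Check: |xy| = 4 ≤ 4 and |y| = 3 ≥ 1. Reading y takes A from q1 back to q1, so every xyⁱz is accepted.
Since A has 4 states, any run of length ≥ 4 visits 4+1 states, so by pigeonhole some state repeats within the first 4 steps — that repeat gives the pumpable loop.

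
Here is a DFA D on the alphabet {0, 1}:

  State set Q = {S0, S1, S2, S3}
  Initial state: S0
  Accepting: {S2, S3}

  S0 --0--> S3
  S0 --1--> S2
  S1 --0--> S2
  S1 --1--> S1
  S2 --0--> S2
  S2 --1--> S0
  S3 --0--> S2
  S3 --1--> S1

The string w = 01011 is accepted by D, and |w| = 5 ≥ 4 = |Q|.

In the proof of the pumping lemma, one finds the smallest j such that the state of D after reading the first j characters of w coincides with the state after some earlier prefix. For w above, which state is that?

S0

Run of D on w = 0 1 0 1 1:
  step 0: S0  (start)
  step 1: S3  (read 0: S0→S3)
  step 2: S1  (read 1: S3→S1)
  step 3: S2  (read 0: S1→S2)
  step 4: S0  (read 1: S2→S0)   ← first repeat (S0 seen earlier)
  step 5: S2  (read 1: S0→S2)

The earliest repeat is at step j = 4: D is in S0, which it already visited at step i = 0.
The DFA has 4 states, so the proof of the pumping lemma guarantees a repeated state among the first 4+1 visited; the segment between the two visits is the pumpable y.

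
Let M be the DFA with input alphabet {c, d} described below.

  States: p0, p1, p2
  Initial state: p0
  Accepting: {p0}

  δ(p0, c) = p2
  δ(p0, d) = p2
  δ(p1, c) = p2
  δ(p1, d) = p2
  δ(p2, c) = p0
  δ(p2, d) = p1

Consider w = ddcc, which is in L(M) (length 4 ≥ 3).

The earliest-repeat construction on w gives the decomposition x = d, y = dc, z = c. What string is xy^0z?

xy⁰z = xz = d·c = dc.
Reading y = dc takes M from p2 back to p2, so after x the machine is still in p2, and z then leads to the accepting state p0. Hence dc ∈ L(M).

dc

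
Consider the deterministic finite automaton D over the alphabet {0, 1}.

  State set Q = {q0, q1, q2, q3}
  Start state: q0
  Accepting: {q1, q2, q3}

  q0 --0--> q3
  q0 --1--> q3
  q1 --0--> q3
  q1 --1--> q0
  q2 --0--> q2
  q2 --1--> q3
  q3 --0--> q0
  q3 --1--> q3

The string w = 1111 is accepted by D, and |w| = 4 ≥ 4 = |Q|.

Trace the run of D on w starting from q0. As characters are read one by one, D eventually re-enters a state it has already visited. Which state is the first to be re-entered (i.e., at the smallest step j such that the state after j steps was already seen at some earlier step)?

q3

State sequence: q0 -1-> q3 -1-> q3 -1-> q3 -1-> q3
First repeat at step 2: q3 was already visited.

The earliest repeat is at step j = 2: D is in q3, which it already visited at step i = 1.
Pumping length from the standard proof: p = 4 (the number of states). The repeated state found above gives |xy| = j ≤ 4 and |y| = j − i ≥ 1.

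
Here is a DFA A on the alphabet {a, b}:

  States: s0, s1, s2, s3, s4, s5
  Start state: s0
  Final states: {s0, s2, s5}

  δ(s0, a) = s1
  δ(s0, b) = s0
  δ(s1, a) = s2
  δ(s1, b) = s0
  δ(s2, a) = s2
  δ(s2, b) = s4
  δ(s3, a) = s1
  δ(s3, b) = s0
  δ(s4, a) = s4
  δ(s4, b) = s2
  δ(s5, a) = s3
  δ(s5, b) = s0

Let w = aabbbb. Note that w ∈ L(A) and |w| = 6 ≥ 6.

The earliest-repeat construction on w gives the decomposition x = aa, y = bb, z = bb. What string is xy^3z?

xy^3z = aa·bb·bb·bb·bb = aabbbbbbbb.
Reading y = bb takes A from s2 back to s2, so after x·y·y·y the machine is still in s2, and z then leads to the accepting state s2. Hence aabbbbbbbb ∈ L(A).

aabbbbbbbb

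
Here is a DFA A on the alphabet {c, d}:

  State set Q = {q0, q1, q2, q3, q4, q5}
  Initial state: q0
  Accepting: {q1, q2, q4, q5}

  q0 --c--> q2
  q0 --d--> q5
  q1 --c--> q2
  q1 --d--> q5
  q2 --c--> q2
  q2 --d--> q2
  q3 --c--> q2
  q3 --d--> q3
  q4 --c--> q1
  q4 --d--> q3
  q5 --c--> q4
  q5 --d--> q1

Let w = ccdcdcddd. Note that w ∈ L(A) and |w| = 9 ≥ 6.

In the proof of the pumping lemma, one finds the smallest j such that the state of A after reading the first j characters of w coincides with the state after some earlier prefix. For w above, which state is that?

Run of A on w = c c d c d c d d d:
  step 0: q0  (start)
  step 1: q2  (read c: q0→q2)
  step 2: q2  (read c: q2→q2)   ← first repeat (q2 seen earlier)
  step 3: q2  (read d: q2→q2)
  step 4: q2  (read c: q2→q2)
  step 5: q2  (read d: q2→q2)
  step 6: q2  (read c: q2→q2)
  step 7: q2  (read d: q2→q2)
  step 8: q2  (read d: q2→q2)
  step 9: q2  (read d: q2→q2)

The earliest repeat is at step j = 2: A is in q2, which it already visited at step i = 1.
With |Q| = 6, pigeonhole forces a state repeat no later than step 6; the substring read between the first and second visits to that state can be pumped.

q2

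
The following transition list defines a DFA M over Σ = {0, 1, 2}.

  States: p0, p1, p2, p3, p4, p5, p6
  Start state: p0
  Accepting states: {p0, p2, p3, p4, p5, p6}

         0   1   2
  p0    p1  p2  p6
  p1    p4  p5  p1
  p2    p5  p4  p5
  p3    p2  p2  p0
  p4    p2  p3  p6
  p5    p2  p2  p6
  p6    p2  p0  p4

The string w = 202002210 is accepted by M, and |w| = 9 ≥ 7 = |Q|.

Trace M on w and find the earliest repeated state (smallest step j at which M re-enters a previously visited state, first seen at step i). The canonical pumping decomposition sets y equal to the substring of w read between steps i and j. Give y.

Run of M on w = 2 0 2 0 0 2 2 1 0:
  step 0: p0  (start)
  step 1: p6  (read 2: p0→p6)
  step 2: p2  (read 0: p6→p2)
  step 3: p5  (read 2: p2→p5)
  step 4: p2  (read 0: p5→p2)   ← first repeat (p2 seen earlier)
  step 5: p5  (read 0: p2→p5)
  step 6: p6  (read 2: p5→p6)
  step 7: p4  (read 2: p6→p4)
  step 8: p3  (read 1: p4→p3)
  step 9: p2  (read 0: p3→p2)

So i = 2, j = 4, giving x = w[0:2] = 20, y = w[2:4] = 20, z = w[4:9] = 02210.
Check: |xy| = 4 ≤ 7 and |y| = 2 ≥ 1. Reading y takes M from p2 back to p2, so every xyⁱz is accepted.
Since M has 7 states, any run of length ≥ 7 visits 7+1 states, so by pigeonhole some state repeats within the first 7 steps — that repeat gives the pumpable loop.

20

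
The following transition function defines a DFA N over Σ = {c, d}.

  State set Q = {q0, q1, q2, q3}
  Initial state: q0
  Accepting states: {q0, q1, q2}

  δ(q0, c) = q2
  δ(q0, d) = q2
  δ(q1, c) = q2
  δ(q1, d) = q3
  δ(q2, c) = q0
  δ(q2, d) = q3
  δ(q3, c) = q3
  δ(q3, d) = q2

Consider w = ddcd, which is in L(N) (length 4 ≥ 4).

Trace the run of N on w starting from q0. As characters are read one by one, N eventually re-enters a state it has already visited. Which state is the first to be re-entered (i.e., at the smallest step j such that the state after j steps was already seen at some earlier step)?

q3

Run of N on w = d d c d:
  step 0: q0  (start)
  step 1: q2  (read d: q0→q2)
  step 2: q3  (read d: q2→q3)
  step 3: q3  (read c: q3→q3)   ← first repeat (q3 seen earlier)
  step 4: q2  (read d: q3→q2)

The earliest repeat is at step j = 3: N is in q3, which it already visited at step i = 2.
Since N has 4 states, any run of length ≥ 4 visits 4+1 states, so by pigeonhole some state repeats within the first 4 steps — that repeat gives the pumpable loop.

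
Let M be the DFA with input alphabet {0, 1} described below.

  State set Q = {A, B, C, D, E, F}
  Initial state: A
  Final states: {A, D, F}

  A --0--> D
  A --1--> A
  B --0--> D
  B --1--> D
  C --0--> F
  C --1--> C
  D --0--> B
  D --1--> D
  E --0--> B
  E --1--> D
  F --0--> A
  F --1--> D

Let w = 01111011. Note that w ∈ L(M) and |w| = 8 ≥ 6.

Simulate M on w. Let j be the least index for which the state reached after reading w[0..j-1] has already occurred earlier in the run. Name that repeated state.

D

State sequence: A -0-> D -1-> D -1-> D -1-> D -1-> D -0-> B -1-> D -1-> D
First repeat at step 2: D was already visited.

The earliest repeat is at step j = 2: M is in D, which it already visited at step i = 1.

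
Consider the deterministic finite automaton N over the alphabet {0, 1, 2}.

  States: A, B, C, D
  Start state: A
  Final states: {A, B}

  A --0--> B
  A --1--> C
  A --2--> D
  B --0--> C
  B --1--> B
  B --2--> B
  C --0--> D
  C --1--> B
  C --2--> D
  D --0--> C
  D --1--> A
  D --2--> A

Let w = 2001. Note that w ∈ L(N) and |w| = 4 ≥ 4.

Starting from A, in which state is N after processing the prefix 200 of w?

D

Run of N on the first 3 characters of w = 2 0 0:
  step 0: A  (start)
  step 1: D  (read 2: A→D)
  step 2: C  (read 0: D→C)
  step 3: D  (read 0: C→D)

After reading 3 characters, N is in state D.
(This kind of state-tracing is the core of the pumping-lemma construction: with 4 states, pigeonhole forces a repeat within the first 4 steps.)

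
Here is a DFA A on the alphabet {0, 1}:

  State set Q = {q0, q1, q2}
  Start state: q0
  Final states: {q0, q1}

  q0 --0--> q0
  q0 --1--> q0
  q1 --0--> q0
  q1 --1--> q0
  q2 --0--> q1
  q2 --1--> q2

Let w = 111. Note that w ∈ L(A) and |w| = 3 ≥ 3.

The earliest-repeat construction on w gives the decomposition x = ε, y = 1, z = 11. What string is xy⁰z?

xy⁰z = xz = ε·11 = 11.
Reading y = 1 takes A from q0 back to q0, so after x the machine is still in q0, and z then leads to the accepting state q0. Hence 11 ∈ L(A).

11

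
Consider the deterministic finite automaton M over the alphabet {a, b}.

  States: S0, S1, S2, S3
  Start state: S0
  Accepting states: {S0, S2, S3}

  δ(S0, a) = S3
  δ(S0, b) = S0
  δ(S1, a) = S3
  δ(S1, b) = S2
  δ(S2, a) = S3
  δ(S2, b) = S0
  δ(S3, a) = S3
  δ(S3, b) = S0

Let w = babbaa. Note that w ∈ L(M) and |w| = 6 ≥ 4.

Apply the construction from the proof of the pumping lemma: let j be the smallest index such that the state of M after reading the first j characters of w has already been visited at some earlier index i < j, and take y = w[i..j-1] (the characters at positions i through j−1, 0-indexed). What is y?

Run of M on w = b a b b a a:
  step 0: S0  (start)
  step 1: S0  (read b: S0→S0)   ← first repeat (S0 seen earlier)
  step 2: S3  (read a: S0→S3)
  step 3: S0  (read b: S3→S0)
  step 4: S0  (read b: S0→S0)
  step 5: S3  (read a: S0→S3)
  step 6: S3  (read a: S3→S3)

So i = 0, j = 1, giving x = w[0:0] = ε, y = w[0:1] = b, z = w[1:6] = abbaa.
Check: |xy| = 1 ≤ 4 and |y| = 1 ≥ 1. Reading y takes M from S0 back to S0, so every xyⁱz is accepted.
Pumping length from the standard proof: p = 4 (the number of states). The repeated state found above gives |xy| = j ≤ 4 and |y| = j − i ≥ 1.

b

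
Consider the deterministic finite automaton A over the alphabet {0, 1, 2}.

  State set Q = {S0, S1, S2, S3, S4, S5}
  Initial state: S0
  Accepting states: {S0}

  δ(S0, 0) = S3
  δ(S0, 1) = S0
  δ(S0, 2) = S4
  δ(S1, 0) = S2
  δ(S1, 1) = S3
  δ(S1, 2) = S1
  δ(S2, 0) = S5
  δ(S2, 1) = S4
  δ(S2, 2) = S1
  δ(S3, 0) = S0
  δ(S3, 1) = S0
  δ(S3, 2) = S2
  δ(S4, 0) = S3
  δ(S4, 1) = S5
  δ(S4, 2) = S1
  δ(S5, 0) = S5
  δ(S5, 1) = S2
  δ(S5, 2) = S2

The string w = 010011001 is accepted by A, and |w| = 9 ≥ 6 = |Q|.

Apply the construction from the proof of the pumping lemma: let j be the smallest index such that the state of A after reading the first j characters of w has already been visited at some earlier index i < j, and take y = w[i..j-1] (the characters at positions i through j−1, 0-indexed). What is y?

01

State sequence: S0 -0-> S3 -1-> S0 -0-> S3 -0-> S0 -1-> S0 -1-> S0 -0-> S3 -0-> S0 -1-> S0
First repeat at step 2: S0 was already visited.

So i = 0, j = 2, giving x = w[0:0] = ε, y = w[0:2] = 01, z = w[2:9] = 0011001.
Check: |xy| = 2 ≤ 6 and |y| = 2 ≥ 1. Reading y takes A from S0 back to S0, so every xyⁱz is accepted.
Pumping length from the standard proof: p = 6 (the number of states). The repeated state found above gives |xy| = j ≤ 6 and |y| = j − i ≥ 1.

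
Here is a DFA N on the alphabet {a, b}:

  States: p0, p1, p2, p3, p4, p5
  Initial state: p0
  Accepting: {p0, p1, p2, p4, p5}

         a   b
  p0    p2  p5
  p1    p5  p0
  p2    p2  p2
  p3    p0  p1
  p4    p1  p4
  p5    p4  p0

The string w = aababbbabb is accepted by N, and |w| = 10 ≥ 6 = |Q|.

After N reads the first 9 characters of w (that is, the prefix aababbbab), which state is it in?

p2

State sequence: p0 -a-> p2 -a-> p2 -b-> p2 -a-> p2 -b-> p2 -b-> p2 -b-> p2 -a-> p2 -b-> p2

After reading 9 characters, N is in state p2.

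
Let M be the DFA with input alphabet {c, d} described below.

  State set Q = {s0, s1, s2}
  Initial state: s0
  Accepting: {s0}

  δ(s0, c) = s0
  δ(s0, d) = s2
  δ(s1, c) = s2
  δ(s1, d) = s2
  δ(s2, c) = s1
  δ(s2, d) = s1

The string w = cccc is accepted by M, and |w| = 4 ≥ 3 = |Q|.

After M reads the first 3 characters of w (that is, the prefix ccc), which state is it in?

State sequence: s0 -c-> s0 -c-> s0 -c-> s0

After reading 3 characters, M is in state s0.

s0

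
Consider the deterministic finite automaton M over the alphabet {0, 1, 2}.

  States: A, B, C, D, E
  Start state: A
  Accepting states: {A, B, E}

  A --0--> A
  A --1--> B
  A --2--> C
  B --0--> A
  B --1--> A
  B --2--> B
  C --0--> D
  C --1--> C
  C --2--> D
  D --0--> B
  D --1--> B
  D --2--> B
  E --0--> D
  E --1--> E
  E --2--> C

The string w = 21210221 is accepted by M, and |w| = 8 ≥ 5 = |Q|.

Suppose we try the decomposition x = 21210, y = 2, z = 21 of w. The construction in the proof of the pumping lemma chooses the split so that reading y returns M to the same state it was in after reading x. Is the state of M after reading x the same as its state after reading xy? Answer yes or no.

no

Run of M on the first 6 characters of w = 2 1 2 1 0 2:
  step 0: A  (start)
  step 1: C  (read 2: A→C)
  step 2: C  (read 1: C→C)
  step 3: D  (read 2: C→D)
  step 4: B  (read 1: D→B)
  step 5: A  (read 0: B→A)
  step 6: C  (read 2: A→C)

After x (step 5): A. After xy (step 6): C.
They differ (A ≠ C), so y is not a cycle from the state after x; this split is not the one the pumping-lemma construction produces, and pumping y need not keep the string in L(M).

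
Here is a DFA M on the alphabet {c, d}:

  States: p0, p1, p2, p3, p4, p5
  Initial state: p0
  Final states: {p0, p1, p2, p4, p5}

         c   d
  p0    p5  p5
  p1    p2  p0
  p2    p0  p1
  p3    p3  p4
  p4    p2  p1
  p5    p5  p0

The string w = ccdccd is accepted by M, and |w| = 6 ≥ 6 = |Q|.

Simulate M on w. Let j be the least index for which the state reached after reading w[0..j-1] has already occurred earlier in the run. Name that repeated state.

State sequence: p0 -c-> p5 -c-> p5 -d-> p0 -c-> p5 -c-> p5 -d-> p0
First repeat at step 2: p5 was already visited.

The earliest repeat is at step j = 2: M is in p5, which it already visited at step i = 1.
The DFA has 6 states, so the proof of the pumping lemma guarantees a repeated state among the first 6+1 visited; the segment between the two visits is the pumpable y.

p5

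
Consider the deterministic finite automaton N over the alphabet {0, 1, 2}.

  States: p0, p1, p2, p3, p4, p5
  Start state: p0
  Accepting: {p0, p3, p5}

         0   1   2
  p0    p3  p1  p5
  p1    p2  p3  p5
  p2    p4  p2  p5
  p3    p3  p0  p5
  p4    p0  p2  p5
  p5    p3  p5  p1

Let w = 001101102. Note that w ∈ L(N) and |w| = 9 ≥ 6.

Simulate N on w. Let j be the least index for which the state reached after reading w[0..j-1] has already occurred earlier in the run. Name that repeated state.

p3

State sequence: p0 -0-> p3 -0-> p3 -1-> p0 -1-> p1 -0-> p2 -1-> p2 -1-> p2 -0-> p4 -2-> p5
First repeat at step 2: p3 was already visited.

The earliest repeat is at step j = 2: N is in p3, which it already visited at step i = 1.
The DFA has 6 states, so the proof of the pumping lemma guarantees a repeated state among the first 6+1 visited; the segment between the two visits is the pumpable y.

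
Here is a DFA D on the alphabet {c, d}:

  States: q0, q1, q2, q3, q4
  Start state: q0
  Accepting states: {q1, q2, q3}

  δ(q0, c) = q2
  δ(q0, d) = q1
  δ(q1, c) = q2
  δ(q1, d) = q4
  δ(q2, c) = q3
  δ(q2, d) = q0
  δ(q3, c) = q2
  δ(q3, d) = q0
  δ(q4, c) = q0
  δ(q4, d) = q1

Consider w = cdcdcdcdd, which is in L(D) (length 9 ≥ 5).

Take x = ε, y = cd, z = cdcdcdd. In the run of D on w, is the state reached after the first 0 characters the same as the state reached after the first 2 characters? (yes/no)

yes

Run of D on the first 2 characters of w = c d:
  step 0: q0  (start)
  step 1: q2  (read c: q0→q2)
  step 2: q0  (read d: q2→q0)

After x (step 0): q0. After xy (step 2): q0.
They match, so y = cd drives D around a cycle from q0 back to itself; pumping y any number of times keeps D in q0 before reading z, and xyⁱz ∈ L(D) for every i ≥ 0.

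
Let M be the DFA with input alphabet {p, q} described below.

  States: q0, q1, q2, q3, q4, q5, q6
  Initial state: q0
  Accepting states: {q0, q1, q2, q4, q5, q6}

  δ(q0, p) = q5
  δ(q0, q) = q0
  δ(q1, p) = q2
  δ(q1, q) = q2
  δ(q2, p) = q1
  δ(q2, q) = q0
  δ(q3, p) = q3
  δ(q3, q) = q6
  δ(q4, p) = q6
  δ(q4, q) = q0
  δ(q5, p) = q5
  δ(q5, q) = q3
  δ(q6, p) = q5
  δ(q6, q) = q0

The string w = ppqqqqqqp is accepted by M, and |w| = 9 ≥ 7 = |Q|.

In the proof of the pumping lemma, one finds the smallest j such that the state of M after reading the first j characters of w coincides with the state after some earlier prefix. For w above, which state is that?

q5

Run of M on w = p p q q q q q q p:
  step 0: q0  (start)
  step 1: q5  (read p: q0→q5)
  step 2: q5  (read p: q5→q5)   ← first repeat (q5 seen earlier)
  step 3: q3  (read q: q5→q3)
  step 4: q6  (read q: q3→q6)
  step 5: q0  (read q: q6→q0)
  step 6: q0  (read q: q0→q0)
  step 7: q0  (read q: q0→q0)
  step 8: q0  (read q: q0→q0)
  step 9: q5  (read p: q0→q5)

The earliest repeat is at step j = 2: M is in q5, which it already visited at step i = 1.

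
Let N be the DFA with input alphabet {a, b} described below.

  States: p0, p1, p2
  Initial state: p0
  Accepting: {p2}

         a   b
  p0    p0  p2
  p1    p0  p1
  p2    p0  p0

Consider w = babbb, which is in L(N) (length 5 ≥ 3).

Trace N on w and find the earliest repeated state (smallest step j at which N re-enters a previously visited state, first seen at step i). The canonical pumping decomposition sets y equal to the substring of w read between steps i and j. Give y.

State sequence: p0 -b-> p2 -a-> p0 -b-> p2 -b-> p0 -b-> p2
First repeat at step 2: p0 was already visited.

So i = 0, j = 2, giving x = w[0:0] = ε, y = w[0:2] = ba, z = w[2:5] = bbb.
Check: |xy| = 2 ≤ 3 and |y| = 2 ≥ 1. Reading y takes N from p0 back to p0, so every xyⁱz is accepted.

ba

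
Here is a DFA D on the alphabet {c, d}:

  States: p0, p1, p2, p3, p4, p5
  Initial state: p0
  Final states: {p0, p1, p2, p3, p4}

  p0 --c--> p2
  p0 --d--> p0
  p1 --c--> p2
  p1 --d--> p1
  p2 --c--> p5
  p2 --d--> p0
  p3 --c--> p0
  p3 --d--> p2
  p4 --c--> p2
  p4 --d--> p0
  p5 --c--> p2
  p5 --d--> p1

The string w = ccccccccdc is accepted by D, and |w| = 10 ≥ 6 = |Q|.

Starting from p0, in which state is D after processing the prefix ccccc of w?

Run of D on the first 5 characters of w = c c c c c:
  step 0: p0  (start)
  step 1: p2  (read c: p0→p2)
  step 2: p5  (read c: p2→p5)
  step 3: p2  (read c: p5→p2)
  step 4: p5  (read c: p2→p5)
  step 5: p2  (read c: p5→p2)

After reading 5 characters, D is in state p2.

p2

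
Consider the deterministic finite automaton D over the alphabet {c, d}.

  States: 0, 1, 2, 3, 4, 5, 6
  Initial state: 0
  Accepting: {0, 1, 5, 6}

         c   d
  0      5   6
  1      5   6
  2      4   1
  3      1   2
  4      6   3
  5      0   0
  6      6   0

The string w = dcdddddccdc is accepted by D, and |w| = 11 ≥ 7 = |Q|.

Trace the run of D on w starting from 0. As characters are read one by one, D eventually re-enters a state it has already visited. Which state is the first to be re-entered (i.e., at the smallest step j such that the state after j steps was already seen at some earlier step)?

6

Run of D on w = d c d d d d d c c d c:
  step 0: 0  (start)
  step 1: 6  (read d: 0→6)
  step 2: 6  (read c: 6→6)   ← first repeat (6 seen earlier)
  step 3: 0  (read d: 6→0)
  step 4: 6  (read d: 0→6)
  step 5: 0  (read d: 6→0)
  step 6: 6  (read d: 0→6)
  step 7: 0  (read d: 6→0)
  step 8: 5  (read c: 0→5)
  step 9: 0  (read c: 5→0)
  step 10: 6  (read d: 0→6)
  step 11: 6  (read c: 6→6)

The earliest repeat is at step j = 2: D is in 6, which it already visited at step i = 1.
With |Q| = 7, pigeonhole forces a state repeat no later than step 7; the substring read between the first and second visits to that state can be pumped.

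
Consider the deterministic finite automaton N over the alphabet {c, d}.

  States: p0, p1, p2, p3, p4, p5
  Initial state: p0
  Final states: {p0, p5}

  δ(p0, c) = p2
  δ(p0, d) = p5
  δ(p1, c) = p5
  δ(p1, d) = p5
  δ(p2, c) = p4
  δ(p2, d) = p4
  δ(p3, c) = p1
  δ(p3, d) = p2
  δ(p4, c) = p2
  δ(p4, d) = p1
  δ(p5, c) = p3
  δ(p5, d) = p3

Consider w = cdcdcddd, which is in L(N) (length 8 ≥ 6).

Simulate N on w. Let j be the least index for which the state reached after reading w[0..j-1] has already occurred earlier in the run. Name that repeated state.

State sequence: p0 -c-> p2 -d-> p4 -c-> p2 -d-> p4 -c-> p2 -d-> p4 -d-> p1 -d-> p5
First repeat at step 3: p2 was already visited.

The earliest repeat is at step j = 3: N is in p2, which it already visited at step i = 1.

p2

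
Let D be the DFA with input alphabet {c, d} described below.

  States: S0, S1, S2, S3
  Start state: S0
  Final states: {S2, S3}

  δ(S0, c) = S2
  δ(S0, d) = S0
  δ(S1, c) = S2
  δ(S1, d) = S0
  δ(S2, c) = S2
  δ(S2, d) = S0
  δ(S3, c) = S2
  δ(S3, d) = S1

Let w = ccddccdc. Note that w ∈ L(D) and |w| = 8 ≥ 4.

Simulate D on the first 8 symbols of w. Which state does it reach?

Run of D on the first 8 characters of w = c c d d c c d c:
  step 0: S0  (start)
  step 1: S2  (read c: S0→S2)
  step 2: S2  (read c: S2→S2)
  step 3: S0  (read d: S2→S0)
  step 4: S0  (read d: S0→S0)
  step 5: S2  (read c: S0→S2)
  step 6: S2  (read c: S2→S2)
  step 7: S0  (read d: S2→S0)
  step 8: S2  (read c: S0→S2)

After reading 8 characters, D is in state S2.
(This kind of state-tracing is the core of the pumping-lemma construction: with 4 states, pigeonhole forces a repeat within the first 4 steps.)

S2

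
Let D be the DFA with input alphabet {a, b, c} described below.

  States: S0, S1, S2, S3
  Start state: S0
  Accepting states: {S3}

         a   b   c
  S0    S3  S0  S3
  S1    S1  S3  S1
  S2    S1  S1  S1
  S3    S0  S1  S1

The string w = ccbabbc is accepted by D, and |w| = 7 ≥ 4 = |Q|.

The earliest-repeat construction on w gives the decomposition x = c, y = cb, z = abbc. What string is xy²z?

ccbcbabbc

xy^2z = c·cb·cb·abbc = ccbcbabbc.
Reading y = cb takes D from S3 back to S3, so after x·y·y the machine is still in S3, and z then leads to the accepting state S3. Hence ccbcbabbc ∈ L(D).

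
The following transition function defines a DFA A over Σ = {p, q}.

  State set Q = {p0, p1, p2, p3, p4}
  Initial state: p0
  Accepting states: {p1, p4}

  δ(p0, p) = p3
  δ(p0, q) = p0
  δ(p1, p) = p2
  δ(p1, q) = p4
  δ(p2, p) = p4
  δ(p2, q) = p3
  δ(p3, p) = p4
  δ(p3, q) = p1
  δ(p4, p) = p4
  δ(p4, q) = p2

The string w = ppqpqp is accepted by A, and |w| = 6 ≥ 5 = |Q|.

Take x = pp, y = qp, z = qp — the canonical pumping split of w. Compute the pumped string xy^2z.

xy^2z = pp·qp·qp·qp = ppqpqpqp.
Reading y = qp takes A from p4 back to p4, so after x·y·y the machine is still in p4, and z then leads to the accepting state p4. Hence ppqpqpqp ∈ L(A).

ppqpqpqp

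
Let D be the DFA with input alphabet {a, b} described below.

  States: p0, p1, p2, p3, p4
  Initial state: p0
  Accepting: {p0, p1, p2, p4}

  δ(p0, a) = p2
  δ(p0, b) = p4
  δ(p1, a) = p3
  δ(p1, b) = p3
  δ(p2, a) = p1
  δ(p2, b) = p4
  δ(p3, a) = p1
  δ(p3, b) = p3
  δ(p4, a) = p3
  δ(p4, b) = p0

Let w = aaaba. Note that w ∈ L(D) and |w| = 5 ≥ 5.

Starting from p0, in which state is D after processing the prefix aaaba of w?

p1

Run of D on the first 5 characters of w = a a a b a:
  step 0: p0  (start)
  step 1: p2  (read a: p0→p2)
  step 2: p1  (read a: p2→p1)
  step 3: p3  (read a: p1→p3)
  step 4: p3  (read b: p3→p3)
  step 5: p1  (read a: p3→p1)

After reading 5 characters, D is in state p1.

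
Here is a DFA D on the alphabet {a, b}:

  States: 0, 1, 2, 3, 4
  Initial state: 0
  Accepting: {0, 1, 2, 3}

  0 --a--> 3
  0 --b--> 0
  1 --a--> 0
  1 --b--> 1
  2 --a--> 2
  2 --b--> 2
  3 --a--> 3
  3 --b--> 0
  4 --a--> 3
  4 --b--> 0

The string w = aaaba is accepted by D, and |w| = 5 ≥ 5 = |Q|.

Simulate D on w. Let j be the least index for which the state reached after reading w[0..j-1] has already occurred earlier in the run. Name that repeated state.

3

Run of D on w = a a a b a:
  step 0: 0  (start)
  step 1: 3  (read a: 0→3)
  step 2: 3  (read a: 3→3)   ← first repeat (3 seen earlier)
  step 3: 3  (read a: 3→3)
  step 4: 0  (read b: 3→0)
  step 5: 3  (read a: 0→3)

The earliest repeat is at step j = 2: D is in 3, which it already visited at step i = 1.
With |Q| = 5, pigeonhole forces a state repeat no later than step 5; the substring read between the first and second visits to that state can be pumped.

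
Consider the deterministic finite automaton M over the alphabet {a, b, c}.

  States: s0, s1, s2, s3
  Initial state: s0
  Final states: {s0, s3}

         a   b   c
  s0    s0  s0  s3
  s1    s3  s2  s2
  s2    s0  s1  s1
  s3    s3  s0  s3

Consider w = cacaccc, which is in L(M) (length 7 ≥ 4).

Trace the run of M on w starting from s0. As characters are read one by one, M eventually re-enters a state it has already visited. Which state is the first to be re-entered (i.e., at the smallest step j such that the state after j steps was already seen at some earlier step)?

State sequence: s0 -c-> s3 -a-> s3 -c-> s3 -a-> s3 -c-> s3 -c-> s3 -c-> s3
First repeat at step 2: s3 was already visited.

The earliest repeat is at step j = 2: M is in s3, which it already visited at step i = 1.

s3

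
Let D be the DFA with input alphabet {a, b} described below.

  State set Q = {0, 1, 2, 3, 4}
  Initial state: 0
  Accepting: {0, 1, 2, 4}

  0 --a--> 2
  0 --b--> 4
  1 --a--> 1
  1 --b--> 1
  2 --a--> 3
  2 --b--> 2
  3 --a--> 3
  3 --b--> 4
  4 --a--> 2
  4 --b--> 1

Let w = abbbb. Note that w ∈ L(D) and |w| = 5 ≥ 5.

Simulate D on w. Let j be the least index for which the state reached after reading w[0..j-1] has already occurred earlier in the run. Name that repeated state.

Run of D on w = a b b b b:
  step 0: 0  (start)
  step 1: 2  (read a: 0→2)
  step 2: 2  (read b: 2→2)   ← first repeat (2 seen earlier)
  step 3: 2  (read b: 2→2)
  step 4: 2  (read b: 2→2)
  step 5: 2  (read b: 2→2)

The earliest repeat is at step j = 2: D is in 2, which it already visited at step i = 1.

2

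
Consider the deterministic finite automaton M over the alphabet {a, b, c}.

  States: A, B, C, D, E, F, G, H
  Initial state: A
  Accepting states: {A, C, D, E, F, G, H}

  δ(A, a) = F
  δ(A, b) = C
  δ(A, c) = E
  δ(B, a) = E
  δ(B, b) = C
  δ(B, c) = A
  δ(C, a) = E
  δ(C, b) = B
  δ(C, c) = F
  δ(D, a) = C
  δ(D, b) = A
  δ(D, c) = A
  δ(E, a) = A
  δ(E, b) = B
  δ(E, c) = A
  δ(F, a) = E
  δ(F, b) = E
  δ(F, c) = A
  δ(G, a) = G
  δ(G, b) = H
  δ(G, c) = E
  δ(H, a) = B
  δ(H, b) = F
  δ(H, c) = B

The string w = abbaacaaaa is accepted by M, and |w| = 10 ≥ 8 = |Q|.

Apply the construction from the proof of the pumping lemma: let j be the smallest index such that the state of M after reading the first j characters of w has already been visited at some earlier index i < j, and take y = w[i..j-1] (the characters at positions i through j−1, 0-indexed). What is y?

State sequence: A -a-> F -b-> E -b-> B -a-> E -a-> A -c-> E -a-> A -a-> F -a-> E -a-> A
First repeat at step 4: E was already visited.

So i = 2, j = 4, giving x = w[0:2] = ab, y = w[2:4] = ba, z = w[4:10] = acaaaa.
Check: |xy| = 4 ≤ 8 and |y| = 2 ≥ 1. Reading y takes M from E back to E, so every xyⁱz is accepted.
Since M has 8 states, any run of length ≥ 8 visits 8+1 states, so by pigeonhole some state repeats within the first 8 steps — that repeat gives the pumpable loop.

ba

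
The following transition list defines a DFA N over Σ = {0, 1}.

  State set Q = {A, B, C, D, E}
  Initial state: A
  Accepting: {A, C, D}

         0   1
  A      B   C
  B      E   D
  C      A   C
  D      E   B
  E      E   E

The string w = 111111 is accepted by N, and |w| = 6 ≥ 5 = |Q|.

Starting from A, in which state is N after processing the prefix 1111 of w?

C

State sequence: A -1-> C -1-> C -1-> C -1-> C

After reading 4 characters, N is in state C.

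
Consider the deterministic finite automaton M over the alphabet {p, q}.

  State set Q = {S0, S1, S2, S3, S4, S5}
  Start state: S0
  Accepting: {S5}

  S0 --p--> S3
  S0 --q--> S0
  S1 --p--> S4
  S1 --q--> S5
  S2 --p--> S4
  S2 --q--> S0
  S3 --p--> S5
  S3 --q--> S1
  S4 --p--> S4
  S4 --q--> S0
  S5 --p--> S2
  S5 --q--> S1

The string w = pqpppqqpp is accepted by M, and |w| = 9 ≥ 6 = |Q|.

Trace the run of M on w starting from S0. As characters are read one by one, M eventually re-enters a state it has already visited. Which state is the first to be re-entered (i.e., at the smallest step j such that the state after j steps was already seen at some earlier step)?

State sequence: S0 -p-> S3 -q-> S1 -p-> S4 -p-> S4 -p-> S4 -q-> S0 -q-> S0 -p-> S3 -p-> S5
First repeat at step 4: S4 was already visited.

The earliest repeat is at step j = 4: M is in S4, which it already visited at step i = 3.
Since M has 6 states, any run of length ≥ 6 visits 6+1 states, so by pigeonhole some state repeats within the first 6 steps — that repeat gives the pumpable loop.

S4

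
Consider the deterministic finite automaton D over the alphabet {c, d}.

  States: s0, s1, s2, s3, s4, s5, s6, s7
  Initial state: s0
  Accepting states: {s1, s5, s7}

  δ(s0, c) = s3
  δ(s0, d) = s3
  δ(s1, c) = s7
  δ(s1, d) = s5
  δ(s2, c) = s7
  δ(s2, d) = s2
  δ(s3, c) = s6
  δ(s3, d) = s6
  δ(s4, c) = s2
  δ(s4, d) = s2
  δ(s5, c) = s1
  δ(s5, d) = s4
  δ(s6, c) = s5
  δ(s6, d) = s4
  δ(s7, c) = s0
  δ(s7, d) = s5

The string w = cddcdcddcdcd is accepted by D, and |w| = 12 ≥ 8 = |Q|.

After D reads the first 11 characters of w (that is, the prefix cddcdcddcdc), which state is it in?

State sequence: s0 -c-> s3 -d-> s6 -d-> s4 -c-> s2 -d-> s2 -c-> s7 -d-> s5 -d-> s4 -c-> s2 -d-> s2 -c-> s7

After reading 11 characters, D is in state s7.

s7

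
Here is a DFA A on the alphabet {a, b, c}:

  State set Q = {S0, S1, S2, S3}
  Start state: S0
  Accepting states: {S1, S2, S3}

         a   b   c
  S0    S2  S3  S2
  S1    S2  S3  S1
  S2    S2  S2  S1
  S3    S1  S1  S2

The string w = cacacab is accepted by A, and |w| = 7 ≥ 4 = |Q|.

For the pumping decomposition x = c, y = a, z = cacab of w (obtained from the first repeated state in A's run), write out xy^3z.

caaacacab

xy^3z = c·a·a·a·cacab = caaacacab.
Reading y = a takes A from S2 back to S2, so after x·y·y·y the machine is still in S2, and z then leads to the accepting state S2. Hence caaacacab ∈ L(A).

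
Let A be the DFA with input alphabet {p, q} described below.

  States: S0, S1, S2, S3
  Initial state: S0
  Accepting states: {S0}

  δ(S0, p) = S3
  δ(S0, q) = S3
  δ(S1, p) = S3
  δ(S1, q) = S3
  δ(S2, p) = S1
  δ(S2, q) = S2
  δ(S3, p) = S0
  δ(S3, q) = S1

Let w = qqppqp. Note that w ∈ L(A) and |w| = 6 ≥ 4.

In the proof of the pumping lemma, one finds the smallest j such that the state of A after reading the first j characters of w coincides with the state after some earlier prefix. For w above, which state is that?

Run of A on w = q q p p q p:
  step 0: S0  (start)
  step 1: S3  (read q: S0→S3)
  step 2: S1  (read q: S3→S1)
  step 3: S3  (read p: S1→S3)   ← first repeat (S3 seen earlier)
  step 4: S0  (read p: S3→S0)
  step 5: S3  (read q: S0→S3)
  step 6: S0  (read p: S3→S0)

The earliest repeat is at step j = 3: A is in S3, which it already visited at step i = 1.

S3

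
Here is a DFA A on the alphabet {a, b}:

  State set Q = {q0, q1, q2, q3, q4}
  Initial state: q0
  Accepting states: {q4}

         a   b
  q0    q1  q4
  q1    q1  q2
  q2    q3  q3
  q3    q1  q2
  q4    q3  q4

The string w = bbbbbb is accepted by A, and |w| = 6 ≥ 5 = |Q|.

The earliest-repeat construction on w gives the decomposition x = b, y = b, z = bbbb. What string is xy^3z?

bbbbbbbb

xy^3z = b·b·b·b·bbbb = bbbbbbbb.
Reading y = b takes A from q4 back to q4, so after x·y·y·y the machine is still in q4, and z then leads to the accepting state q4. Hence bbbbbbbb ∈ L(A).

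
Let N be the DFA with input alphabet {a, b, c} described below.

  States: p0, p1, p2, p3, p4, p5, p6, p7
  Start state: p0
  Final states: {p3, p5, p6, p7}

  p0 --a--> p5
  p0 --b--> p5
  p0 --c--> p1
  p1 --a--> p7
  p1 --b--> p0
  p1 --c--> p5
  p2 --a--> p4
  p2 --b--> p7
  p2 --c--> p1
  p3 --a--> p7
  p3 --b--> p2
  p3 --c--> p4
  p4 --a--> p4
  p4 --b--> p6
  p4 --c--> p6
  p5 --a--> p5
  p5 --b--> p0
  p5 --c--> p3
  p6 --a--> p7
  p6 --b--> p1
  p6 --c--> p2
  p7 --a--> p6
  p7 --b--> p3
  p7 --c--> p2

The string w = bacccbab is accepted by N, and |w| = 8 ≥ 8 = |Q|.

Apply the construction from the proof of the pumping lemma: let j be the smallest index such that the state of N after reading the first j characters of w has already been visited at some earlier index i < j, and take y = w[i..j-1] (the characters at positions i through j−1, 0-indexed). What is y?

Run of N on w = b a c c c b a b:
  step 0: p0  (start)
  step 1: p5  (read b: p0→p5)
  step 2: p5  (read a: p5→p5)   ← first repeat (p5 seen earlier)
  step 3: p3  (read c: p5→p3)
  step 4: p4  (read c: p3→p4)
  step 5: p6  (read c: p4→p6)
  step 6: p1  (read b: p6→p1)
  step 7: p7  (read a: p1→p7)
  step 8: p3  (read b: p7→p3)

So i = 1, j = 2, giving x = w[0:1] = b, y = w[1:2] = a, z = w[2:8] = cccbab.
Check: |xy| = 2 ≤ 8 and |y| = 1 ≥ 1. Reading y takes N from p5 back to p5, so every xyⁱz is accepted.

a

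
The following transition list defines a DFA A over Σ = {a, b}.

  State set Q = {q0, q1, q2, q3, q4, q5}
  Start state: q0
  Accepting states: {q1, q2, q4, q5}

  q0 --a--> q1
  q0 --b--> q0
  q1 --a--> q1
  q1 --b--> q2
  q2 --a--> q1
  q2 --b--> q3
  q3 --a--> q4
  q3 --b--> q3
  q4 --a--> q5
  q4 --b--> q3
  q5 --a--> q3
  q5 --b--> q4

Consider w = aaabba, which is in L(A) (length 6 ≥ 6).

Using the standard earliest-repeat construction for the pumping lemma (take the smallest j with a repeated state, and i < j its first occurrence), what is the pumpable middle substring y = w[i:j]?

State sequence: q0 -a-> q1 -a-> q1 -a-> q1 -b-> q2 -b-> q3 -a-> q4
First repeat at step 2: q1 was already visited.

So i = 1, j = 2, giving x = w[0:1] = a, y = w[1:2] = a, z = w[2:6] = abba.
Check: |xy| = 2 ≤ 6 and |y| = 1 ≥ 1. Reading y takes A from q1 back to q1, so every xyⁱz is accepted.
Since A has 6 states, any run of length ≥ 6 visits 6+1 states, so by pigeonhole some state repeats within the first 6 steps — that repeat gives the pumpable loop.

a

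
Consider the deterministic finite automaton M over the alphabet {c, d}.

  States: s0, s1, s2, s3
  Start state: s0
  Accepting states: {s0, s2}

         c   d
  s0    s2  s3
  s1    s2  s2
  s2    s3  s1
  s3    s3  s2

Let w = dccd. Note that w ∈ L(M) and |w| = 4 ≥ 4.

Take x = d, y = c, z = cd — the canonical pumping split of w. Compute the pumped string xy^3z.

dccccd

xy^3z = d·c·c·c·cd = dccccd.
Reading y = c takes M from s3 back to s3, so after x·y·y·y the machine is still in s3, and z then leads to the accepting state s2. Hence dccccd ∈ L(M).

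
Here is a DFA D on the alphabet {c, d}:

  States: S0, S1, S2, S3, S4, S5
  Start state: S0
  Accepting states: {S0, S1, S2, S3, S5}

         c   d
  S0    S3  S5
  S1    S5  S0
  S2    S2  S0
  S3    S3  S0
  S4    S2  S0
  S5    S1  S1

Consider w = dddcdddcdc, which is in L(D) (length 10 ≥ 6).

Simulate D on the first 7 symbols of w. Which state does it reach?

S1

State sequence: S0 -d-> S5 -d-> S1 -d-> S0 -c-> S3 -d-> S0 -d-> S5 -d-> S1

After reading 7 characters, D is in state S1.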